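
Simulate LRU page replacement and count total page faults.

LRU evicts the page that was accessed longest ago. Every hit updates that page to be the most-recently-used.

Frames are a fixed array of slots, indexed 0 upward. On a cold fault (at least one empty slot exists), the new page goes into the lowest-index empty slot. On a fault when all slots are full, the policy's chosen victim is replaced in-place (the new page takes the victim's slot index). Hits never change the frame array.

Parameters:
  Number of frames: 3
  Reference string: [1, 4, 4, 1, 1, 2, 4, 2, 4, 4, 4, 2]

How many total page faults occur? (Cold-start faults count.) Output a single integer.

Answer: 3

Derivation:
Step 0: ref 1 → FAULT, frames=[1,-,-]
Step 1: ref 4 → FAULT, frames=[1,4,-]
Step 2: ref 4 → HIT, frames=[1,4,-]
Step 3: ref 1 → HIT, frames=[1,4,-]
Step 4: ref 1 → HIT, frames=[1,4,-]
Step 5: ref 2 → FAULT, frames=[1,4,2]
Step 6: ref 4 → HIT, frames=[1,4,2]
Step 7: ref 2 → HIT, frames=[1,4,2]
Step 8: ref 4 → HIT, frames=[1,4,2]
Step 9: ref 4 → HIT, frames=[1,4,2]
Step 10: ref 4 → HIT, frames=[1,4,2]
Step 11: ref 2 → HIT, frames=[1,4,2]
Total faults: 3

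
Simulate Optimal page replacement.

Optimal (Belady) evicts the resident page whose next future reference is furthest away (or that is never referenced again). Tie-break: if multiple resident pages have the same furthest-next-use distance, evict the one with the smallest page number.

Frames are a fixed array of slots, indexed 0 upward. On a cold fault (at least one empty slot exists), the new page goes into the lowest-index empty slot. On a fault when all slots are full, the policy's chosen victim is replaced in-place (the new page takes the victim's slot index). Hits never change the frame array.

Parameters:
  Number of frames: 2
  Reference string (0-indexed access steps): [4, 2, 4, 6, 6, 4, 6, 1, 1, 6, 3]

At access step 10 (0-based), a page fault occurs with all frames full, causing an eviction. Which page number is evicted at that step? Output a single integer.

Step 0: ref 4 -> FAULT, frames=[4,-]
Step 1: ref 2 -> FAULT, frames=[4,2]
Step 2: ref 4 -> HIT, frames=[4,2]
Step 3: ref 6 -> FAULT, evict 2, frames=[4,6]
Step 4: ref 6 -> HIT, frames=[4,6]
Step 5: ref 4 -> HIT, frames=[4,6]
Step 6: ref 6 -> HIT, frames=[4,6]
Step 7: ref 1 -> FAULT, evict 4, frames=[1,6]
Step 8: ref 1 -> HIT, frames=[1,6]
Step 9: ref 6 -> HIT, frames=[1,6]
Step 10: ref 3 -> FAULT, evict 1, frames=[3,6]
At step 10: evicted page 1

Answer: 1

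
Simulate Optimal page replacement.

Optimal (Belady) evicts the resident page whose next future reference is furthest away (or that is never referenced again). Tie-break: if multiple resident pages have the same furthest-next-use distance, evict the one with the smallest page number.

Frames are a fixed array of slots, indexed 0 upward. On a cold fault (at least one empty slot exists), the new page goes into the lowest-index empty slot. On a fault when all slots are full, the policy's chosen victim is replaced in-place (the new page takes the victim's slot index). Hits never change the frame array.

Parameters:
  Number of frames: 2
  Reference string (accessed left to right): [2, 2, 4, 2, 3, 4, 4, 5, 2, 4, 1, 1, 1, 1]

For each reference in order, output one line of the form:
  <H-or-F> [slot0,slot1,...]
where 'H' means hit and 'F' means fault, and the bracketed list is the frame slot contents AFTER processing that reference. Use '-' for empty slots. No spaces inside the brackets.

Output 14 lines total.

F [2,-]
H [2,-]
F [2,4]
H [2,4]
F [3,4]
H [3,4]
H [3,4]
F [5,4]
F [2,4]
H [2,4]
F [1,4]
H [1,4]
H [1,4]
H [1,4]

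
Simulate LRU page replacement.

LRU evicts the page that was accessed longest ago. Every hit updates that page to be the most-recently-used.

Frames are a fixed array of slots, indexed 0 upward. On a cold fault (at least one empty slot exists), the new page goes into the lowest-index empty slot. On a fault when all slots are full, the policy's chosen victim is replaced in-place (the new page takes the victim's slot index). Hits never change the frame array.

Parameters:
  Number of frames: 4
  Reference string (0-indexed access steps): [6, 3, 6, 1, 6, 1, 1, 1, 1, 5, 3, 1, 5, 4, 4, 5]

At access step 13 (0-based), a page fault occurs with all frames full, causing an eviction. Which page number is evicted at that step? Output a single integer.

Answer: 6

Derivation:
Step 0: ref 6 -> FAULT, frames=[6,-,-,-]
Step 1: ref 3 -> FAULT, frames=[6,3,-,-]
Step 2: ref 6 -> HIT, frames=[6,3,-,-]
Step 3: ref 1 -> FAULT, frames=[6,3,1,-]
Step 4: ref 6 -> HIT, frames=[6,3,1,-]
Step 5: ref 1 -> HIT, frames=[6,3,1,-]
Step 6: ref 1 -> HIT, frames=[6,3,1,-]
Step 7: ref 1 -> HIT, frames=[6,3,1,-]
Step 8: ref 1 -> HIT, frames=[6,3,1,-]
Step 9: ref 5 -> FAULT, frames=[6,3,1,5]
Step 10: ref 3 -> HIT, frames=[6,3,1,5]
Step 11: ref 1 -> HIT, frames=[6,3,1,5]
Step 12: ref 5 -> HIT, frames=[6,3,1,5]
Step 13: ref 4 -> FAULT, evict 6, frames=[4,3,1,5]
At step 13: evicted page 6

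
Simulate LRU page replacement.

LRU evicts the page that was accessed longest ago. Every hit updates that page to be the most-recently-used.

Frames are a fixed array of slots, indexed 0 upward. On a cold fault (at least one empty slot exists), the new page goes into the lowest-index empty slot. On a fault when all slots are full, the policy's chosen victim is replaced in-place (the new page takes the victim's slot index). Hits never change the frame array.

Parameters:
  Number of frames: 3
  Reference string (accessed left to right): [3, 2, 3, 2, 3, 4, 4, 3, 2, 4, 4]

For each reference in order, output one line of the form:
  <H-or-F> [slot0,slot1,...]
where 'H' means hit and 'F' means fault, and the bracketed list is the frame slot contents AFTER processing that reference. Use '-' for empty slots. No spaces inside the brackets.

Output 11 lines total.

F [3,-,-]
F [3,2,-]
H [3,2,-]
H [3,2,-]
H [3,2,-]
F [3,2,4]
H [3,2,4]
H [3,2,4]
H [3,2,4]
H [3,2,4]
H [3,2,4]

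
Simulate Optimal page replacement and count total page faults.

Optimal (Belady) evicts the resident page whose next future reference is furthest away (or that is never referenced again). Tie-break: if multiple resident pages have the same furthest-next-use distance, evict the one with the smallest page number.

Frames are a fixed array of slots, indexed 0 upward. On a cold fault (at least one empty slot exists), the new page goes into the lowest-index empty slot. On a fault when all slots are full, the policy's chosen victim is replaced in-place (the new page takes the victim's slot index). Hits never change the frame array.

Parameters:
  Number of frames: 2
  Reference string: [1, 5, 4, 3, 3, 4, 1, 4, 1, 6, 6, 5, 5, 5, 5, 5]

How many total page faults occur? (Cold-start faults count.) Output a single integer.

Answer: 7

Derivation:
Step 0: ref 1 → FAULT, frames=[1,-]
Step 1: ref 5 → FAULT, frames=[1,5]
Step 2: ref 4 → FAULT (evict 5), frames=[1,4]
Step 3: ref 3 → FAULT (evict 1), frames=[3,4]
Step 4: ref 3 → HIT, frames=[3,4]
Step 5: ref 4 → HIT, frames=[3,4]
Step 6: ref 1 → FAULT (evict 3), frames=[1,4]
Step 7: ref 4 → HIT, frames=[1,4]
Step 8: ref 1 → HIT, frames=[1,4]
Step 9: ref 6 → FAULT (evict 1), frames=[6,4]
Step 10: ref 6 → HIT, frames=[6,4]
Step 11: ref 5 → FAULT (evict 4), frames=[6,5]
Step 12: ref 5 → HIT, frames=[6,5]
Step 13: ref 5 → HIT, frames=[6,5]
Step 14: ref 5 → HIT, frames=[6,5]
Step 15: ref 5 → HIT, frames=[6,5]
Total faults: 7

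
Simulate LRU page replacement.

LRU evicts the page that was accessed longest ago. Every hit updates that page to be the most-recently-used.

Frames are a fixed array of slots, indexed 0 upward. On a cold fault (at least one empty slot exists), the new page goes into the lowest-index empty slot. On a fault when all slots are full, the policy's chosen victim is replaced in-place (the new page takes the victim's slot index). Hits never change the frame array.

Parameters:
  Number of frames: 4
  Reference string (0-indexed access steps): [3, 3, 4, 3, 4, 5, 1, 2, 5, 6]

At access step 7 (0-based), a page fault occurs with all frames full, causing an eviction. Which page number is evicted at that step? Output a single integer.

Step 0: ref 3 -> FAULT, frames=[3,-,-,-]
Step 1: ref 3 -> HIT, frames=[3,-,-,-]
Step 2: ref 4 -> FAULT, frames=[3,4,-,-]
Step 3: ref 3 -> HIT, frames=[3,4,-,-]
Step 4: ref 4 -> HIT, frames=[3,4,-,-]
Step 5: ref 5 -> FAULT, frames=[3,4,5,-]
Step 6: ref 1 -> FAULT, frames=[3,4,5,1]
Step 7: ref 2 -> FAULT, evict 3, frames=[2,4,5,1]
At step 7: evicted page 3

Answer: 3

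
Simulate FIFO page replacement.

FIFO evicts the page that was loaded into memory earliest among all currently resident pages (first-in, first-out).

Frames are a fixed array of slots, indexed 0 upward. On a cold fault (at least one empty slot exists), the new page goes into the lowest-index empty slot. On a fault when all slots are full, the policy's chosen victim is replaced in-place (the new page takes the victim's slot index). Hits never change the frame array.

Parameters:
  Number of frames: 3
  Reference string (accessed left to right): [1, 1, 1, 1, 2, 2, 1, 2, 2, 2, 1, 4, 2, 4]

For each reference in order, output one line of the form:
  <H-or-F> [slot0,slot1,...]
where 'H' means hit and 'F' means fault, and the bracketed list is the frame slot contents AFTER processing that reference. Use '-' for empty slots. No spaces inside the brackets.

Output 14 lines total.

F [1,-,-]
H [1,-,-]
H [1,-,-]
H [1,-,-]
F [1,2,-]
H [1,2,-]
H [1,2,-]
H [1,2,-]
H [1,2,-]
H [1,2,-]
H [1,2,-]
F [1,2,4]
H [1,2,4]
H [1,2,4]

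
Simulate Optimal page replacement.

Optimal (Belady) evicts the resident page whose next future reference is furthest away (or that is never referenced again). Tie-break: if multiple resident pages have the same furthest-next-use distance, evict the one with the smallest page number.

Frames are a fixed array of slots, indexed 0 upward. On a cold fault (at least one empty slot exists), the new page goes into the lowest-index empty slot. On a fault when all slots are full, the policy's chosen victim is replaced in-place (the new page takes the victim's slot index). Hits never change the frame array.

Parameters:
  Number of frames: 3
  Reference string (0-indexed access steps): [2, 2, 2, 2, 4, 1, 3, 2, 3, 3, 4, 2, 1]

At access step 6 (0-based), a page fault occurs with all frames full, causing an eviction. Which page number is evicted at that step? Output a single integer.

Step 0: ref 2 -> FAULT, frames=[2,-,-]
Step 1: ref 2 -> HIT, frames=[2,-,-]
Step 2: ref 2 -> HIT, frames=[2,-,-]
Step 3: ref 2 -> HIT, frames=[2,-,-]
Step 4: ref 4 -> FAULT, frames=[2,4,-]
Step 5: ref 1 -> FAULT, frames=[2,4,1]
Step 6: ref 3 -> FAULT, evict 1, frames=[2,4,3]
At step 6: evicted page 1

Answer: 1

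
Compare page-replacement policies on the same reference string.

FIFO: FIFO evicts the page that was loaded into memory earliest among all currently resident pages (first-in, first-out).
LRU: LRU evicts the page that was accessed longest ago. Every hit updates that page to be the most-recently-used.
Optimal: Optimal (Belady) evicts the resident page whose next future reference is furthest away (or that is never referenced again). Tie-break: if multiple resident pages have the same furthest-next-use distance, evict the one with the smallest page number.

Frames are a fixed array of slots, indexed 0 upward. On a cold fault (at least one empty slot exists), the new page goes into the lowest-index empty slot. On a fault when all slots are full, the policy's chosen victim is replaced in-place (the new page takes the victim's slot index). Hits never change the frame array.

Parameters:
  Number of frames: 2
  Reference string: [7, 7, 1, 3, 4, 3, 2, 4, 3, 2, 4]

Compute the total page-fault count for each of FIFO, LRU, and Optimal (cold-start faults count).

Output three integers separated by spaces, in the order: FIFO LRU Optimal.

--- FIFO ---
  step 0: ref 7 -> FAULT, frames=[7,-] (faults so far: 1)
  step 1: ref 7 -> HIT, frames=[7,-] (faults so far: 1)
  step 2: ref 1 -> FAULT, frames=[7,1] (faults so far: 2)
  step 3: ref 3 -> FAULT, evict 7, frames=[3,1] (faults so far: 3)
  step 4: ref 4 -> FAULT, evict 1, frames=[3,4] (faults so far: 4)
  step 5: ref 3 -> HIT, frames=[3,4] (faults so far: 4)
  step 6: ref 2 -> FAULT, evict 3, frames=[2,4] (faults so far: 5)
  step 7: ref 4 -> HIT, frames=[2,4] (faults so far: 5)
  step 8: ref 3 -> FAULT, evict 4, frames=[2,3] (faults so far: 6)
  step 9: ref 2 -> HIT, frames=[2,3] (faults so far: 6)
  step 10: ref 4 -> FAULT, evict 2, frames=[4,3] (faults so far: 7)
  FIFO total faults: 7
--- LRU ---
  step 0: ref 7 -> FAULT, frames=[7,-] (faults so far: 1)
  step 1: ref 7 -> HIT, frames=[7,-] (faults so far: 1)
  step 2: ref 1 -> FAULT, frames=[7,1] (faults so far: 2)
  step 3: ref 3 -> FAULT, evict 7, frames=[3,1] (faults so far: 3)
  step 4: ref 4 -> FAULT, evict 1, frames=[3,4] (faults so far: 4)
  step 5: ref 3 -> HIT, frames=[3,4] (faults so far: 4)
  step 6: ref 2 -> FAULT, evict 4, frames=[3,2] (faults so far: 5)
  step 7: ref 4 -> FAULT, evict 3, frames=[4,2] (faults so far: 6)
  step 8: ref 3 -> FAULT, evict 2, frames=[4,3] (faults so far: 7)
  step 9: ref 2 -> FAULT, evict 4, frames=[2,3] (faults so far: 8)
  step 10: ref 4 -> FAULT, evict 3, frames=[2,4] (faults so far: 9)
  LRU total faults: 9
--- Optimal ---
  step 0: ref 7 -> FAULT, frames=[7,-] (faults so far: 1)
  step 1: ref 7 -> HIT, frames=[7,-] (faults so far: 1)
  step 2: ref 1 -> FAULT, frames=[7,1] (faults so far: 2)
  step 3: ref 3 -> FAULT, evict 1, frames=[7,3] (faults so far: 3)
  step 4: ref 4 -> FAULT, evict 7, frames=[4,3] (faults so far: 4)
  step 5: ref 3 -> HIT, frames=[4,3] (faults so far: 4)
  step 6: ref 2 -> FAULT, evict 3, frames=[4,2] (faults so far: 5)
  step 7: ref 4 -> HIT, frames=[4,2] (faults so far: 5)
  step 8: ref 3 -> FAULT, evict 4, frames=[3,2] (faults so far: 6)
  step 9: ref 2 -> HIT, frames=[3,2] (faults so far: 6)
  step 10: ref 4 -> FAULT, evict 2, frames=[3,4] (faults so far: 7)
  Optimal total faults: 7

Answer: 7 9 7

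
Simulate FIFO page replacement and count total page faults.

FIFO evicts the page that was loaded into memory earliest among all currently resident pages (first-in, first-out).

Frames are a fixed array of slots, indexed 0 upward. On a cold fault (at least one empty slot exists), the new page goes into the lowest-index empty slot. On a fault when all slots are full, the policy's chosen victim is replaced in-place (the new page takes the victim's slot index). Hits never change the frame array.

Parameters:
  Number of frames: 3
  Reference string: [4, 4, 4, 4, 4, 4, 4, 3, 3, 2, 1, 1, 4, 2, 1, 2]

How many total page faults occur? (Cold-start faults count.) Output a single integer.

Step 0: ref 4 → FAULT, frames=[4,-,-]
Step 1: ref 4 → HIT, frames=[4,-,-]
Step 2: ref 4 → HIT, frames=[4,-,-]
Step 3: ref 4 → HIT, frames=[4,-,-]
Step 4: ref 4 → HIT, frames=[4,-,-]
Step 5: ref 4 → HIT, frames=[4,-,-]
Step 6: ref 4 → HIT, frames=[4,-,-]
Step 7: ref 3 → FAULT, frames=[4,3,-]
Step 8: ref 3 → HIT, frames=[4,3,-]
Step 9: ref 2 → FAULT, frames=[4,3,2]
Step 10: ref 1 → FAULT (evict 4), frames=[1,3,2]
Step 11: ref 1 → HIT, frames=[1,3,2]
Step 12: ref 4 → FAULT (evict 3), frames=[1,4,2]
Step 13: ref 2 → HIT, frames=[1,4,2]
Step 14: ref 1 → HIT, frames=[1,4,2]
Step 15: ref 2 → HIT, frames=[1,4,2]
Total faults: 5

Answer: 5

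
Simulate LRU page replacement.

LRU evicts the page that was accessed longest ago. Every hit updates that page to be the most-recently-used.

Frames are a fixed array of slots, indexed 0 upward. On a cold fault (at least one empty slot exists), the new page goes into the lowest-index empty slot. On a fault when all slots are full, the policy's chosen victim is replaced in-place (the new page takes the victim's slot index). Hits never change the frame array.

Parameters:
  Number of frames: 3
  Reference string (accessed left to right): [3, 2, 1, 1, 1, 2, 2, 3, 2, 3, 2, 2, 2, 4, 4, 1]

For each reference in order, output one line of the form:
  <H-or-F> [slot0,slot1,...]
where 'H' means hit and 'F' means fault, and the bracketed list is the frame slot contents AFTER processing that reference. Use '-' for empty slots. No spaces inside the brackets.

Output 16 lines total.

F [3,-,-]
F [3,2,-]
F [3,2,1]
H [3,2,1]
H [3,2,1]
H [3,2,1]
H [3,2,1]
H [3,2,1]
H [3,2,1]
H [3,2,1]
H [3,2,1]
H [3,2,1]
H [3,2,1]
F [3,2,4]
H [3,2,4]
F [1,2,4]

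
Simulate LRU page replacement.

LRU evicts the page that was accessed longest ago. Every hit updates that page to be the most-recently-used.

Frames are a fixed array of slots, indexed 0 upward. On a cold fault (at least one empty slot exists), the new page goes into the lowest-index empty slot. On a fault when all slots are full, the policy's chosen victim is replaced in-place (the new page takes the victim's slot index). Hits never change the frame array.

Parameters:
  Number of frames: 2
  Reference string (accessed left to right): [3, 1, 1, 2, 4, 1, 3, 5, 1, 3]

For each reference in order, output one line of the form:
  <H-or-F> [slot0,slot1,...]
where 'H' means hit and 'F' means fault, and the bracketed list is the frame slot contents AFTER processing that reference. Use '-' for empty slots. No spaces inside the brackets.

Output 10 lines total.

F [3,-]
F [3,1]
H [3,1]
F [2,1]
F [2,4]
F [1,4]
F [1,3]
F [5,3]
F [5,1]
F [3,1]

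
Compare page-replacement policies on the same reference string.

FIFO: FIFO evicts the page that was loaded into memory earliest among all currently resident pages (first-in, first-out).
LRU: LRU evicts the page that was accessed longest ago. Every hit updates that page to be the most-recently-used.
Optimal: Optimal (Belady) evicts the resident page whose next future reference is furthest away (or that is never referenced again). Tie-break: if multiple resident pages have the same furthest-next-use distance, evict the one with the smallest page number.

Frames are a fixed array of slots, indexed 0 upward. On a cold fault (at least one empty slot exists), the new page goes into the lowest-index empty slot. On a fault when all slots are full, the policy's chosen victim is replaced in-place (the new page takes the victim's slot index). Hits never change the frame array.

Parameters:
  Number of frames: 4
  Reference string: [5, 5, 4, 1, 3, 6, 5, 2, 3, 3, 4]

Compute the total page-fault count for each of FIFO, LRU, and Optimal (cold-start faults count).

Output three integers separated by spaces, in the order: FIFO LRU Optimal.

--- FIFO ---
  step 0: ref 5 -> FAULT, frames=[5,-,-,-] (faults so far: 1)
  step 1: ref 5 -> HIT, frames=[5,-,-,-] (faults so far: 1)
  step 2: ref 4 -> FAULT, frames=[5,4,-,-] (faults so far: 2)
  step 3: ref 1 -> FAULT, frames=[5,4,1,-] (faults so far: 3)
  step 4: ref 3 -> FAULT, frames=[5,4,1,3] (faults so far: 4)
  step 5: ref 6 -> FAULT, evict 5, frames=[6,4,1,3] (faults so far: 5)
  step 6: ref 5 -> FAULT, evict 4, frames=[6,5,1,3] (faults so far: 6)
  step 7: ref 2 -> FAULT, evict 1, frames=[6,5,2,3] (faults so far: 7)
  step 8: ref 3 -> HIT, frames=[6,5,2,3] (faults so far: 7)
  step 9: ref 3 -> HIT, frames=[6,5,2,3] (faults so far: 7)
  step 10: ref 4 -> FAULT, evict 3, frames=[6,5,2,4] (faults so far: 8)
  FIFO total faults: 8
--- LRU ---
  step 0: ref 5 -> FAULT, frames=[5,-,-,-] (faults so far: 1)
  step 1: ref 5 -> HIT, frames=[5,-,-,-] (faults so far: 1)
  step 2: ref 4 -> FAULT, frames=[5,4,-,-] (faults so far: 2)
  step 3: ref 1 -> FAULT, frames=[5,4,1,-] (faults so far: 3)
  step 4: ref 3 -> FAULT, frames=[5,4,1,3] (faults so far: 4)
  step 5: ref 6 -> FAULT, evict 5, frames=[6,4,1,3] (faults so far: 5)
  step 6: ref 5 -> FAULT, evict 4, frames=[6,5,1,3] (faults so far: 6)
  step 7: ref 2 -> FAULT, evict 1, frames=[6,5,2,3] (faults so far: 7)
  step 8: ref 3 -> HIT, frames=[6,5,2,3] (faults so far: 7)
  step 9: ref 3 -> HIT, frames=[6,5,2,3] (faults so far: 7)
  step 10: ref 4 -> FAULT, evict 6, frames=[4,5,2,3] (faults so far: 8)
  LRU total faults: 8
--- Optimal ---
  step 0: ref 5 -> FAULT, frames=[5,-,-,-] (faults so far: 1)
  step 1: ref 5 -> HIT, frames=[5,-,-,-] (faults so far: 1)
  step 2: ref 4 -> FAULT, frames=[5,4,-,-] (faults so far: 2)
  step 3: ref 1 -> FAULT, frames=[5,4,1,-] (faults so far: 3)
  step 4: ref 3 -> FAULT, frames=[5,4,1,3] (faults so far: 4)
  step 5: ref 6 -> FAULT, evict 1, frames=[5,4,6,3] (faults so far: 5)
  step 6: ref 5 -> HIT, frames=[5,4,6,3] (faults so far: 5)
  step 7: ref 2 -> FAULT, evict 5, frames=[2,4,6,3] (faults so far: 6)
  step 8: ref 3 -> HIT, frames=[2,4,6,3] (faults so far: 6)
  step 9: ref 3 -> HIT, frames=[2,4,6,3] (faults so far: 6)
  step 10: ref 4 -> HIT, frames=[2,4,6,3] (faults so far: 6)
  Optimal total faults: 6

Answer: 8 8 6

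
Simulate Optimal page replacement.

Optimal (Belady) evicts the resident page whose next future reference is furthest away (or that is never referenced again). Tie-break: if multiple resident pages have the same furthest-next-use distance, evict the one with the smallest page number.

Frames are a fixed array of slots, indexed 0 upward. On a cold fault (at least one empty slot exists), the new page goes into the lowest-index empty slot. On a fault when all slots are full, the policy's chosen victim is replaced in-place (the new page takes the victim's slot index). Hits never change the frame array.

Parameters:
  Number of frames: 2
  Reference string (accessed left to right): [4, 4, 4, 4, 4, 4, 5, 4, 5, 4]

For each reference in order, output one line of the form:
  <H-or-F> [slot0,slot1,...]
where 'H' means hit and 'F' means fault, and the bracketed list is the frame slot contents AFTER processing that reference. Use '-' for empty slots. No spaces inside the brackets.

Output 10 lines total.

F [4,-]
H [4,-]
H [4,-]
H [4,-]
H [4,-]
H [4,-]
F [4,5]
H [4,5]
H [4,5]
H [4,5]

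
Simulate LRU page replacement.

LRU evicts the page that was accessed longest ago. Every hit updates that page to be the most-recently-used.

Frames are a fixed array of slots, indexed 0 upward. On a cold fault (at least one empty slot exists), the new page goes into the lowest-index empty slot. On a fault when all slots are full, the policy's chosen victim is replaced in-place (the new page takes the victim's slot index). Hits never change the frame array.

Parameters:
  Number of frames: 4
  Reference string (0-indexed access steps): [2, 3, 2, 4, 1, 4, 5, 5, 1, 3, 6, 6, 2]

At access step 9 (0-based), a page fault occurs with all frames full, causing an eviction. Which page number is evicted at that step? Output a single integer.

Answer: 2

Derivation:
Step 0: ref 2 -> FAULT, frames=[2,-,-,-]
Step 1: ref 3 -> FAULT, frames=[2,3,-,-]
Step 2: ref 2 -> HIT, frames=[2,3,-,-]
Step 3: ref 4 -> FAULT, frames=[2,3,4,-]
Step 4: ref 1 -> FAULT, frames=[2,3,4,1]
Step 5: ref 4 -> HIT, frames=[2,3,4,1]
Step 6: ref 5 -> FAULT, evict 3, frames=[2,5,4,1]
Step 7: ref 5 -> HIT, frames=[2,5,4,1]
Step 8: ref 1 -> HIT, frames=[2,5,4,1]
Step 9: ref 3 -> FAULT, evict 2, frames=[3,5,4,1]
At step 9: evicted page 2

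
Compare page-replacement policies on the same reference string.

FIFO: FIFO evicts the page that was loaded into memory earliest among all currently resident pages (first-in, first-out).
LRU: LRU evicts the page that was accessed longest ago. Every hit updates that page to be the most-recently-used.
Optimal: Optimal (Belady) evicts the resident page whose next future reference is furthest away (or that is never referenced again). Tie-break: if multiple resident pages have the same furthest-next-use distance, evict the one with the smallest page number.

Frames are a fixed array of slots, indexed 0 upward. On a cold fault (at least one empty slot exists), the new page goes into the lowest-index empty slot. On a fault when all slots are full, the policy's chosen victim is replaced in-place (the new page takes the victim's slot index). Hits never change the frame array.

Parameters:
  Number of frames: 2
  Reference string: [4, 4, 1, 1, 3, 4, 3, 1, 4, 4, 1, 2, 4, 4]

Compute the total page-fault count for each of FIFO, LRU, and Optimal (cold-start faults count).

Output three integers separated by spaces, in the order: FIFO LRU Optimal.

--- FIFO ---
  step 0: ref 4 -> FAULT, frames=[4,-] (faults so far: 1)
  step 1: ref 4 -> HIT, frames=[4,-] (faults so far: 1)
  step 2: ref 1 -> FAULT, frames=[4,1] (faults so far: 2)
  step 3: ref 1 -> HIT, frames=[4,1] (faults so far: 2)
  step 4: ref 3 -> FAULT, evict 4, frames=[3,1] (faults so far: 3)
  step 5: ref 4 -> FAULT, evict 1, frames=[3,4] (faults so far: 4)
  step 6: ref 3 -> HIT, frames=[3,4] (faults so far: 4)
  step 7: ref 1 -> FAULT, evict 3, frames=[1,4] (faults so far: 5)
  step 8: ref 4 -> HIT, frames=[1,4] (faults so far: 5)
  step 9: ref 4 -> HIT, frames=[1,4] (faults so far: 5)
  step 10: ref 1 -> HIT, frames=[1,4] (faults so far: 5)
  step 11: ref 2 -> FAULT, evict 4, frames=[1,2] (faults so far: 6)
  step 12: ref 4 -> FAULT, evict 1, frames=[4,2] (faults so far: 7)
  step 13: ref 4 -> HIT, frames=[4,2] (faults so far: 7)
  FIFO total faults: 7
--- LRU ---
  step 0: ref 4 -> FAULT, frames=[4,-] (faults so far: 1)
  step 1: ref 4 -> HIT, frames=[4,-] (faults so far: 1)
  step 2: ref 1 -> FAULT, frames=[4,1] (faults so far: 2)
  step 3: ref 1 -> HIT, frames=[4,1] (faults so far: 2)
  step 4: ref 3 -> FAULT, evict 4, frames=[3,1] (faults so far: 3)
  step 5: ref 4 -> FAULT, evict 1, frames=[3,4] (faults so far: 4)
  step 6: ref 3 -> HIT, frames=[3,4] (faults so far: 4)
  step 7: ref 1 -> FAULT, evict 4, frames=[3,1] (faults so far: 5)
  step 8: ref 4 -> FAULT, evict 3, frames=[4,1] (faults so far: 6)
  step 9: ref 4 -> HIT, frames=[4,1] (faults so far: 6)
  step 10: ref 1 -> HIT, frames=[4,1] (faults so far: 6)
  step 11: ref 2 -> FAULT, evict 4, frames=[2,1] (faults so far: 7)
  step 12: ref 4 -> FAULT, evict 1, frames=[2,4] (faults so far: 8)
  step 13: ref 4 -> HIT, frames=[2,4] (faults so far: 8)
  LRU total faults: 8
--- Optimal ---
  step 0: ref 4 -> FAULT, frames=[4,-] (faults so far: 1)
  step 1: ref 4 -> HIT, frames=[4,-] (faults so far: 1)
  step 2: ref 1 -> FAULT, frames=[4,1] (faults so far: 2)
  step 3: ref 1 -> HIT, frames=[4,1] (faults so far: 2)
  step 4: ref 3 -> FAULT, evict 1, frames=[4,3] (faults so far: 3)
  step 5: ref 4 -> HIT, frames=[4,3] (faults so far: 3)
  step 6: ref 3 -> HIT, frames=[4,3] (faults so far: 3)
  step 7: ref 1 -> FAULT, evict 3, frames=[4,1] (faults so far: 4)
  step 8: ref 4 -> HIT, frames=[4,1] (faults so far: 4)
  step 9: ref 4 -> HIT, frames=[4,1] (faults so far: 4)
  step 10: ref 1 -> HIT, frames=[4,1] (faults so far: 4)
  step 11: ref 2 -> FAULT, evict 1, frames=[4,2] (faults so far: 5)
  step 12: ref 4 -> HIT, frames=[4,2] (faults so far: 5)
  step 13: ref 4 -> HIT, frames=[4,2] (faults so far: 5)
  Optimal total faults: 5

Answer: 7 8 5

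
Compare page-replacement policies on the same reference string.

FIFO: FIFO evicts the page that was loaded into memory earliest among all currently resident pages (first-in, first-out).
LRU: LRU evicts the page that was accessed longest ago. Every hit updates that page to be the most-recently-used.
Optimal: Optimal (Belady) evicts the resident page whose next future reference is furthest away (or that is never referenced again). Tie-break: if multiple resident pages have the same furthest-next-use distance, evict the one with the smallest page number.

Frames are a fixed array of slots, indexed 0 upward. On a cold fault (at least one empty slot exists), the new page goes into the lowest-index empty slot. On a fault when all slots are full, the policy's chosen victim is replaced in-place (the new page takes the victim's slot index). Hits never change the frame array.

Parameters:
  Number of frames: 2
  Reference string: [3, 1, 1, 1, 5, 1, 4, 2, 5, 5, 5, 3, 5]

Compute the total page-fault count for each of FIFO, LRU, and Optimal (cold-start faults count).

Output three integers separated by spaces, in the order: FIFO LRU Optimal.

Answer: 7 7 6

Derivation:
--- FIFO ---
  step 0: ref 3 -> FAULT, frames=[3,-] (faults so far: 1)
  step 1: ref 1 -> FAULT, frames=[3,1] (faults so far: 2)
  step 2: ref 1 -> HIT, frames=[3,1] (faults so far: 2)
  step 3: ref 1 -> HIT, frames=[3,1] (faults so far: 2)
  step 4: ref 5 -> FAULT, evict 3, frames=[5,1] (faults so far: 3)
  step 5: ref 1 -> HIT, frames=[5,1] (faults so far: 3)
  step 6: ref 4 -> FAULT, evict 1, frames=[5,4] (faults so far: 4)
  step 7: ref 2 -> FAULT, evict 5, frames=[2,4] (faults so far: 5)
  step 8: ref 5 -> FAULT, evict 4, frames=[2,5] (faults so far: 6)
  step 9: ref 5 -> HIT, frames=[2,5] (faults so far: 6)
  step 10: ref 5 -> HIT, frames=[2,5] (faults so far: 6)
  step 11: ref 3 -> FAULT, evict 2, frames=[3,5] (faults so far: 7)
  step 12: ref 5 -> HIT, frames=[3,5] (faults so far: 7)
  FIFO total faults: 7
--- LRU ---
  step 0: ref 3 -> FAULT, frames=[3,-] (faults so far: 1)
  step 1: ref 1 -> FAULT, frames=[3,1] (faults so far: 2)
  step 2: ref 1 -> HIT, frames=[3,1] (faults so far: 2)
  step 3: ref 1 -> HIT, frames=[3,1] (faults so far: 2)
  step 4: ref 5 -> FAULT, evict 3, frames=[5,1] (faults so far: 3)
  step 5: ref 1 -> HIT, frames=[5,1] (faults so far: 3)
  step 6: ref 4 -> FAULT, evict 5, frames=[4,1] (faults so far: 4)
  step 7: ref 2 -> FAULT, evict 1, frames=[4,2] (faults so far: 5)
  step 8: ref 5 -> FAULT, evict 4, frames=[5,2] (faults so far: 6)
  step 9: ref 5 -> HIT, frames=[5,2] (faults so far: 6)
  step 10: ref 5 -> HIT, frames=[5,2] (faults so far: 6)
  step 11: ref 3 -> FAULT, evict 2, frames=[5,3] (faults so far: 7)
  step 12: ref 5 -> HIT, frames=[5,3] (faults so far: 7)
  LRU total faults: 7
--- Optimal ---
  step 0: ref 3 -> FAULT, frames=[3,-] (faults so far: 1)
  step 1: ref 1 -> FAULT, frames=[3,1] (faults so far: 2)
  step 2: ref 1 -> HIT, frames=[3,1] (faults so far: 2)
  step 3: ref 1 -> HIT, frames=[3,1] (faults so far: 2)
  step 4: ref 5 -> FAULT, evict 3, frames=[5,1] (faults so far: 3)
  step 5: ref 1 -> HIT, frames=[5,1] (faults so far: 3)
  step 6: ref 4 -> FAULT, evict 1, frames=[5,4] (faults so far: 4)
  step 7: ref 2 -> FAULT, evict 4, frames=[5,2] (faults so far: 5)
  step 8: ref 5 -> HIT, frames=[5,2] (faults so far: 5)
  step 9: ref 5 -> HIT, frames=[5,2] (faults so far: 5)
  step 10: ref 5 -> HIT, frames=[5,2] (faults so far: 5)
  step 11: ref 3 -> FAULT, evict 2, frames=[5,3] (faults so far: 6)
  step 12: ref 5 -> HIT, frames=[5,3] (faults so far: 6)
  Optimal total faults: 6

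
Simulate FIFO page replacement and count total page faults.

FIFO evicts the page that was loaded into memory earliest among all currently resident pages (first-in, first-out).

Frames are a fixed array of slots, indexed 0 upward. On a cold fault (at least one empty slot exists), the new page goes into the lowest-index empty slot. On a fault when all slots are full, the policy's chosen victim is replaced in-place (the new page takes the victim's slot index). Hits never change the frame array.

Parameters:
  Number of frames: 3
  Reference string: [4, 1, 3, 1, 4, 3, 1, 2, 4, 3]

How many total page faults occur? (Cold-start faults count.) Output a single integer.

Answer: 5

Derivation:
Step 0: ref 4 → FAULT, frames=[4,-,-]
Step 1: ref 1 → FAULT, frames=[4,1,-]
Step 2: ref 3 → FAULT, frames=[4,1,3]
Step 3: ref 1 → HIT, frames=[4,1,3]
Step 4: ref 4 → HIT, frames=[4,1,3]
Step 5: ref 3 → HIT, frames=[4,1,3]
Step 6: ref 1 → HIT, frames=[4,1,3]
Step 7: ref 2 → FAULT (evict 4), frames=[2,1,3]
Step 8: ref 4 → FAULT (evict 1), frames=[2,4,3]
Step 9: ref 3 → HIT, frames=[2,4,3]
Total faults: 5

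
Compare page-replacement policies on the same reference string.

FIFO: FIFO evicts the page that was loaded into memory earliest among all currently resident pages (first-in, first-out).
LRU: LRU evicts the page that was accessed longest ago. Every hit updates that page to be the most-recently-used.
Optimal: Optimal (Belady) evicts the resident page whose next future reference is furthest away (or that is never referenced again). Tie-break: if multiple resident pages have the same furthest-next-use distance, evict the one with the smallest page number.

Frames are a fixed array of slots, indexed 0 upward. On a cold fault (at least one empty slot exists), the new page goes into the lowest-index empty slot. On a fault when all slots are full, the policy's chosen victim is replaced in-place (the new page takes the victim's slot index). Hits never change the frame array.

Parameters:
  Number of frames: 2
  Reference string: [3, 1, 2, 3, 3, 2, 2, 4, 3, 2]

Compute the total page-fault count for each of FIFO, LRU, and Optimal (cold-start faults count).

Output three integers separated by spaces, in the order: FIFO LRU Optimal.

Answer: 6 7 5

Derivation:
--- FIFO ---
  step 0: ref 3 -> FAULT, frames=[3,-] (faults so far: 1)
  step 1: ref 1 -> FAULT, frames=[3,1] (faults so far: 2)
  step 2: ref 2 -> FAULT, evict 3, frames=[2,1] (faults so far: 3)
  step 3: ref 3 -> FAULT, evict 1, frames=[2,3] (faults so far: 4)
  step 4: ref 3 -> HIT, frames=[2,3] (faults so far: 4)
  step 5: ref 2 -> HIT, frames=[2,3] (faults so far: 4)
  step 6: ref 2 -> HIT, frames=[2,3] (faults so far: 4)
  step 7: ref 4 -> FAULT, evict 2, frames=[4,3] (faults so far: 5)
  step 8: ref 3 -> HIT, frames=[4,3] (faults so far: 5)
  step 9: ref 2 -> FAULT, evict 3, frames=[4,2] (faults so far: 6)
  FIFO total faults: 6
--- LRU ---
  step 0: ref 3 -> FAULT, frames=[3,-] (faults so far: 1)
  step 1: ref 1 -> FAULT, frames=[3,1] (faults so far: 2)
  step 2: ref 2 -> FAULT, evict 3, frames=[2,1] (faults so far: 3)
  step 3: ref 3 -> FAULT, evict 1, frames=[2,3] (faults so far: 4)
  step 4: ref 3 -> HIT, frames=[2,3] (faults so far: 4)
  step 5: ref 2 -> HIT, frames=[2,3] (faults so far: 4)
  step 6: ref 2 -> HIT, frames=[2,3] (faults so far: 4)
  step 7: ref 4 -> FAULT, evict 3, frames=[2,4] (faults so far: 5)
  step 8: ref 3 -> FAULT, evict 2, frames=[3,4] (faults so far: 6)
  step 9: ref 2 -> FAULT, evict 4, frames=[3,2] (faults so far: 7)
  LRU total faults: 7
--- Optimal ---
  step 0: ref 3 -> FAULT, frames=[3,-] (faults so far: 1)
  step 1: ref 1 -> FAULT, frames=[3,1] (faults so far: 2)
  step 2: ref 2 -> FAULT, evict 1, frames=[3,2] (faults so far: 3)
  step 3: ref 3 -> HIT, frames=[3,2] (faults so far: 3)
  step 4: ref 3 -> HIT, frames=[3,2] (faults so far: 3)
  step 5: ref 2 -> HIT, frames=[3,2] (faults so far: 3)
  step 6: ref 2 -> HIT, frames=[3,2] (faults so far: 3)
  step 7: ref 4 -> FAULT, evict 2, frames=[3,4] (faults so far: 4)
  step 8: ref 3 -> HIT, frames=[3,4] (faults so far: 4)
  step 9: ref 2 -> FAULT, evict 3, frames=[2,4] (faults so far: 5)
  Optimal total faults: 5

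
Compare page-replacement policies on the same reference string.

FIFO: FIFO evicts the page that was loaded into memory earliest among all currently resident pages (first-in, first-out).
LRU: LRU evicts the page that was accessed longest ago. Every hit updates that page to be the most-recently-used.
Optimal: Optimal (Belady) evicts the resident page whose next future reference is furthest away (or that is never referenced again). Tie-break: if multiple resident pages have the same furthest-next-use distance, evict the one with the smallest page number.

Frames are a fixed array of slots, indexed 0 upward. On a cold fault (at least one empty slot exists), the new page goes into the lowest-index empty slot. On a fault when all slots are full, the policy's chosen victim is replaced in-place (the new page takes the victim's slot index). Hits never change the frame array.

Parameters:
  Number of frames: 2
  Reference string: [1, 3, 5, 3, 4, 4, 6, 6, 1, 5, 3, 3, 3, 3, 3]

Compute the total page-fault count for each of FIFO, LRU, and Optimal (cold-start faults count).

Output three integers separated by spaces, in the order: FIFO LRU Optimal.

Answer: 8 8 7

Derivation:
--- FIFO ---
  step 0: ref 1 -> FAULT, frames=[1,-] (faults so far: 1)
  step 1: ref 3 -> FAULT, frames=[1,3] (faults so far: 2)
  step 2: ref 5 -> FAULT, evict 1, frames=[5,3] (faults so far: 3)
  step 3: ref 3 -> HIT, frames=[5,3] (faults so far: 3)
  step 4: ref 4 -> FAULT, evict 3, frames=[5,4] (faults so far: 4)
  step 5: ref 4 -> HIT, frames=[5,4] (faults so far: 4)
  step 6: ref 6 -> FAULT, evict 5, frames=[6,4] (faults so far: 5)
  step 7: ref 6 -> HIT, frames=[6,4] (faults so far: 5)
  step 8: ref 1 -> FAULT, evict 4, frames=[6,1] (faults so far: 6)
  step 9: ref 5 -> FAULT, evict 6, frames=[5,1] (faults so far: 7)
  step 10: ref 3 -> FAULT, evict 1, frames=[5,3] (faults so far: 8)
  step 11: ref 3 -> HIT, frames=[5,3] (faults so far: 8)
  step 12: ref 3 -> HIT, frames=[5,3] (faults so far: 8)
  step 13: ref 3 -> HIT, frames=[5,3] (faults so far: 8)
  step 14: ref 3 -> HIT, frames=[5,3] (faults so far: 8)
  FIFO total faults: 8
--- LRU ---
  step 0: ref 1 -> FAULT, frames=[1,-] (faults so far: 1)
  step 1: ref 3 -> FAULT, frames=[1,3] (faults so far: 2)
  step 2: ref 5 -> FAULT, evict 1, frames=[5,3] (faults so far: 3)
  step 3: ref 3 -> HIT, frames=[5,3] (faults so far: 3)
  step 4: ref 4 -> FAULT, evict 5, frames=[4,3] (faults so far: 4)
  step 5: ref 4 -> HIT, frames=[4,3] (faults so far: 4)
  step 6: ref 6 -> FAULT, evict 3, frames=[4,6] (faults so far: 5)
  step 7: ref 6 -> HIT, frames=[4,6] (faults so far: 5)
  step 8: ref 1 -> FAULT, evict 4, frames=[1,6] (faults so far: 6)
  step 9: ref 5 -> FAULT, evict 6, frames=[1,5] (faults so far: 7)
  step 10: ref 3 -> FAULT, evict 1, frames=[3,5] (faults so far: 8)
  step 11: ref 3 -> HIT, frames=[3,5] (faults so far: 8)
  step 12: ref 3 -> HIT, frames=[3,5] (faults so far: 8)
  step 13: ref 3 -> HIT, frames=[3,5] (faults so far: 8)
  step 14: ref 3 -> HIT, frames=[3,5] (faults so far: 8)
  LRU total faults: 8
--- Optimal ---
  step 0: ref 1 -> FAULT, frames=[1,-] (faults so far: 1)
  step 1: ref 3 -> FAULT, frames=[1,3] (faults so far: 2)
  step 2: ref 5 -> FAULT, evict 1, frames=[5,3] (faults so far: 3)
  step 3: ref 3 -> HIT, frames=[5,3] (faults so far: 3)
  step 4: ref 4 -> FAULT, evict 3, frames=[5,4] (faults so far: 4)
  step 5: ref 4 -> HIT, frames=[5,4] (faults so far: 4)
  step 6: ref 6 -> FAULT, evict 4, frames=[5,6] (faults so far: 5)
  step 7: ref 6 -> HIT, frames=[5,6] (faults so far: 5)
  step 8: ref 1 -> FAULT, evict 6, frames=[5,1] (faults so far: 6)
  step 9: ref 5 -> HIT, frames=[5,1] (faults so far: 6)
  step 10: ref 3 -> FAULT, evict 1, frames=[5,3] (faults so far: 7)
  step 11: ref 3 -> HIT, frames=[5,3] (faults so far: 7)
  step 12: ref 3 -> HIT, frames=[5,3] (faults so far: 7)
  step 13: ref 3 -> HIT, frames=[5,3] (faults so far: 7)
  step 14: ref 3 -> HIT, frames=[5,3] (faults so far: 7)
  Optimal total faults: 7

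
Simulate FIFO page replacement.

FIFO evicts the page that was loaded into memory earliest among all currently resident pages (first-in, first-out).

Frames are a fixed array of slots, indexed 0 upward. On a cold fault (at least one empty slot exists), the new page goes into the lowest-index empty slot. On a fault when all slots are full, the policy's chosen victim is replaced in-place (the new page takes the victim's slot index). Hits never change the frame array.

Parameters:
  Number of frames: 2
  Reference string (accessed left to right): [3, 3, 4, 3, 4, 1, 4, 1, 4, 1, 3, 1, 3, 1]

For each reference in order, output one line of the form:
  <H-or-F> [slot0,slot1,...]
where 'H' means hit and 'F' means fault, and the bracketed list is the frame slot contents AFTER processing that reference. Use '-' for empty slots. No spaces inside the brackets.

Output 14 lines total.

F [3,-]
H [3,-]
F [3,4]
H [3,4]
H [3,4]
F [1,4]
H [1,4]
H [1,4]
H [1,4]
H [1,4]
F [1,3]
H [1,3]
H [1,3]
H [1,3]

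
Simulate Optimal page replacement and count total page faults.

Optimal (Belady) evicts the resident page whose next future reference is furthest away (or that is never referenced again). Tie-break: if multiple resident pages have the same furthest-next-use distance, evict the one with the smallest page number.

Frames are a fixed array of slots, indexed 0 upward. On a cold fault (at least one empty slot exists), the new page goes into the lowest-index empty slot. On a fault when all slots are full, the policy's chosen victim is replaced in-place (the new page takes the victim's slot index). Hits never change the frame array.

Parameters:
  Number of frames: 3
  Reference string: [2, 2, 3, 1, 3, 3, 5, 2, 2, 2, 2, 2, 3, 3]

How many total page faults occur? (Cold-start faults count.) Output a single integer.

Answer: 4

Derivation:
Step 0: ref 2 → FAULT, frames=[2,-,-]
Step 1: ref 2 → HIT, frames=[2,-,-]
Step 2: ref 3 → FAULT, frames=[2,3,-]
Step 3: ref 1 → FAULT, frames=[2,3,1]
Step 4: ref 3 → HIT, frames=[2,3,1]
Step 5: ref 3 → HIT, frames=[2,3,1]
Step 6: ref 5 → FAULT (evict 1), frames=[2,3,5]
Step 7: ref 2 → HIT, frames=[2,3,5]
Step 8: ref 2 → HIT, frames=[2,3,5]
Step 9: ref 2 → HIT, frames=[2,3,5]
Step 10: ref 2 → HIT, frames=[2,3,5]
Step 11: ref 2 → HIT, frames=[2,3,5]
Step 12: ref 3 → HIT, frames=[2,3,5]
Step 13: ref 3 → HIT, frames=[2,3,5]
Total faults: 4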